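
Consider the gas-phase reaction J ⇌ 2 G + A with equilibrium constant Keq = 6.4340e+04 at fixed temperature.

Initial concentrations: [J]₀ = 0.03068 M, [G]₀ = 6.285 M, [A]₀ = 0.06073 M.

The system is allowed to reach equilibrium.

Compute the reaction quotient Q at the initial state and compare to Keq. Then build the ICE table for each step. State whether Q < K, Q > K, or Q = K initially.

Q₀ = 78.19; Q < K (proceeds forward)

Q₀ = 78.19 vs Keq = 6.4340e+04 ⇒ Q<K, forward
Step 1:
                  J         G         A
  I         0.03068     6.285   0.06073
  C        -0.03062   0.06125   0.03062
  E       5.7184e-05     6.346   0.09135
  solve Keq expr → x = 0.03062; check Q = 6.4340e+04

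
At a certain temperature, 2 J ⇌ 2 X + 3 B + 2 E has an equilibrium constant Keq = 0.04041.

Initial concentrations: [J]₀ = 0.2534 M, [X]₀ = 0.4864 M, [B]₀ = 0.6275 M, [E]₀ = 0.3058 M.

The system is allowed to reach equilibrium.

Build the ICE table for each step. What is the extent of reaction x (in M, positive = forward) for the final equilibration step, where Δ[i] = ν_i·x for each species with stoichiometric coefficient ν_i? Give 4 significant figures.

Q₀ = 0.08513 vs Keq = 0.04041 ⇒ Q>K, reverse
Step 1:
                   J          X          B          E
  Initial     0.2534     0.4864     0.6275     0.3058
  Change     0.02865   -0.02865   -0.04297   -0.02865
  Equil        0.282     0.4578     0.5845     0.2772
  solve Keq expr → x = -0.01432; check Q = 0.04041

x = -0.01432 M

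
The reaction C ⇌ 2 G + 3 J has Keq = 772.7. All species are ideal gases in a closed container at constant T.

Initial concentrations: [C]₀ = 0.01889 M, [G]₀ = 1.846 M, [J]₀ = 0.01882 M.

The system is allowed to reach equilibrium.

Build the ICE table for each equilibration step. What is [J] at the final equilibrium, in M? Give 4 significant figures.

Q₀ = 0.001203 vs Keq = 772.7 ⇒ Q<K, forward
Step 1:
                    C           G           J
  Initial     0.01889       1.846     0.01882
  Change     -0.01889     0.03778     0.05666
  Equil    1.9752e-06       1.884     0.07548
  solve Keq expr → x = 0.01889; check Q = 772.7

[J]_eq = 0.07548 M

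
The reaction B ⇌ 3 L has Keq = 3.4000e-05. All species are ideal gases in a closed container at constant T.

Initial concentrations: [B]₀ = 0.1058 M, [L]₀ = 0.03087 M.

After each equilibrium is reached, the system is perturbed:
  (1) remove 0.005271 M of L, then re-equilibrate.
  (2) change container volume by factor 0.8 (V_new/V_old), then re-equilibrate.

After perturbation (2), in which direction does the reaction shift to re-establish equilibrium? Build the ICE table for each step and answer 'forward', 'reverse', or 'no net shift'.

Direction: reverse

Q₀ = 2.7805e-04 vs Keq = 3.4000e-05 ⇒ Q>K, reverse
Step 1:
                    B           L
  init         0.1058     0.03087
  Δ          0.005102    -0.01531
  eq           0.1109     0.01556
  solve Keq expr → x = -0.005102; check Q = 3.4000e-05
Then remove 0.005271 M of L.
Step 2:
                    B           L
  init         0.1109     0.01029
  Δ          -0.00173     0.00519
  eq           0.1092     0.01548
  solve Keq expr → x = 0.00173; check Q = 3.4000e-05
Then change container volume by factor 0.8 (V_new/V_old).
Step 3:
                    B           L
  init         0.1365     0.01935
  Δ        8.7983e-04   -0.002639
  eq           0.1373     0.01671
  solve Keq expr → x = -8.7983e-04; check Q = 3.4000e-05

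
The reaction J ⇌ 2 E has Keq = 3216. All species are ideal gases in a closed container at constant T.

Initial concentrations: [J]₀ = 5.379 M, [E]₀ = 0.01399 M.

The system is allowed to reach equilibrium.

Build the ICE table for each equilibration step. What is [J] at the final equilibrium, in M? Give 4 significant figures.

[J]_eq = 0.03561 M

Q₀ = 3.6386e-05 vs Keq = 3216 ⇒ Q<K, forward
Step 1:
                    J           E
  Initial       5.379     0.01399
  Change       -5.343       10.69
  Equil       0.03561        10.7
  solve Keq expr → x = 5.343; check Q = 3216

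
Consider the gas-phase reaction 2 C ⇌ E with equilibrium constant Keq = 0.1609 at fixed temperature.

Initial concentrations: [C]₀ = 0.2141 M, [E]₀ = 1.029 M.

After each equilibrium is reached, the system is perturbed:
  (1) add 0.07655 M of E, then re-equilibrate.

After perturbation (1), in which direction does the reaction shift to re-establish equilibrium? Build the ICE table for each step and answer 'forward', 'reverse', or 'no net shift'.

Direction: reverse

Q₀ = 22.45 vs Keq = 0.1609 ⇒ Q>K, reverse
Step 1:
                    C           E
  I            0.2141       1.029
  C              1.31     -0.6551
  E             1.524      0.3739
  solve Keq expr → x = -0.6551; check Q = 0.1609
Then add 0.07655 M of E.
Step 2:
                    C           E
  I             1.524      0.4504
  C           0.07633    -0.03817
  E             1.601      0.4123
  solve Keq expr → x = -0.03817; check Q = 0.1609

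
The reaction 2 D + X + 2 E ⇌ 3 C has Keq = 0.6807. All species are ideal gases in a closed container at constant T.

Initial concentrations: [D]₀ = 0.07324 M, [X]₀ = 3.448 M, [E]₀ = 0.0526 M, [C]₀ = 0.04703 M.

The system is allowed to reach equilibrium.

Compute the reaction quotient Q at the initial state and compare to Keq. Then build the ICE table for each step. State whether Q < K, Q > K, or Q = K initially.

Q₀ = 2.033; Q > K (proceeds reverse)

Q₀ = 2.033 vs Keq = 0.6807 ⇒ Q>K, reverse
Step 1:
                   D          X          E          C
  Initial    0.07324      3.448     0.0526    0.04703
  Change    0.006461   0.003231   0.006461  -0.009692
  Equil       0.0797      3.451    0.05906    0.03734
  solve Keq expr → x = -0.003231; check Q = 0.6807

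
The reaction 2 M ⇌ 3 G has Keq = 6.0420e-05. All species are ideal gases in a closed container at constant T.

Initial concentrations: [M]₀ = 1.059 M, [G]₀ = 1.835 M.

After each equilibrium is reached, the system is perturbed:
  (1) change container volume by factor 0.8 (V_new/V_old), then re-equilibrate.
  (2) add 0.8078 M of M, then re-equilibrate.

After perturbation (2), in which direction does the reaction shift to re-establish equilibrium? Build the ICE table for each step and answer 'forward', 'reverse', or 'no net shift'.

Q₀ = 5.51 vs Keq = 6.0420e-05 ⇒ Q>K, reverse
Step 1:
                   M          G
  I            1.059      1.835
  C            1.179     -1.768
  E            2.238    0.06713
  solve Keq expr → x = -0.5893; check Q = 6.0420e-05
Then change container volume by factor 0.8 (V_new/V_old).
Step 2:
                   M          G
  I            2.797    0.08391
  C         0.003961  -0.005941
  E            2.801    0.07797
  solve Keq expr → x = -0.00198; check Q = 6.0420e-05
Then add 0.8078 M of M.
Step 3:
                   M          G
  I            3.609    0.07797
  C        -0.009459    0.01419
  E            3.599    0.09216
  solve Keq expr → x = 0.00473; check Q = 6.0420e-05

Direction: forward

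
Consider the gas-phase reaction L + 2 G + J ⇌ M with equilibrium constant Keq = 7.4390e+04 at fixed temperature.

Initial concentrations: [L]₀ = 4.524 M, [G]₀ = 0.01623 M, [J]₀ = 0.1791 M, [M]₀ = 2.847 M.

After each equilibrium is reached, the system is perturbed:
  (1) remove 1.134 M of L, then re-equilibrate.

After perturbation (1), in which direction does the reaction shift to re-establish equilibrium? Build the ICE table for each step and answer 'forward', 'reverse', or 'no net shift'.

Direction: reverse

Q₀ = 1.3339e+04 vs Keq = 7.4390e+04 ⇒ Q<K, forward
Step 1:
                   L          G          J          M
  Initial      4.524    0.01623     0.1791      2.847
  Change   -0.004629  -0.009258  -0.004629   0.004629
  Equil        4.519   0.006972     0.1745      2.852
  solve Keq expr → x = 0.004629; check Q = 7.4390e+04
Then remove 1.134 M of L.
Step 2:
                   L          G          J          M
  Initial      3.385   0.006972     0.1745      2.852
  Change  5.3494e-04    0.00107 5.3494e-04 -5.3494e-04
  Equil        3.386   0.008042      0.175      2.851
  solve Keq expr → x = -5.3494e-04; check Q = 7.4390e+04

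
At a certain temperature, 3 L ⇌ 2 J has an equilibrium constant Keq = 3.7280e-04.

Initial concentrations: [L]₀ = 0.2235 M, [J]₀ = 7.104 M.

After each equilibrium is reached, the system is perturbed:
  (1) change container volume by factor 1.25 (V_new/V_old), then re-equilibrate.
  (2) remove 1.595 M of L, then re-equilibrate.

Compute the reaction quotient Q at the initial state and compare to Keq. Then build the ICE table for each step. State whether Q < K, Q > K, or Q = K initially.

Q₀ = 4520 vs Keq = 3.7280e-04 ⇒ Q>K, reverse
Step 1:
                   L          J
  I           0.2235      7.104
  C            9.745     -6.496
  E            9.968     0.6076
  solve Keq expr → x = -3.248; check Q = 3.7280e-04
Then change container volume by factor 1.25 (V_new/V_old).
Step 2:
                   L          J
  I            7.974     0.4861
  C          0.06855    -0.0457
  E            8.043     0.4404
  solve Keq expr → x = -0.02285; check Q = 3.7280e-04
Then remove 1.595 M of L.
Step 3:
                   L          J
  I            6.448     0.4404
  C           0.1678    -0.1119
  E            6.616     0.3286
  solve Keq expr → x = -0.05593; check Q = 3.7280e-04

Q₀ = 4520; Q > K (proceeds reverse)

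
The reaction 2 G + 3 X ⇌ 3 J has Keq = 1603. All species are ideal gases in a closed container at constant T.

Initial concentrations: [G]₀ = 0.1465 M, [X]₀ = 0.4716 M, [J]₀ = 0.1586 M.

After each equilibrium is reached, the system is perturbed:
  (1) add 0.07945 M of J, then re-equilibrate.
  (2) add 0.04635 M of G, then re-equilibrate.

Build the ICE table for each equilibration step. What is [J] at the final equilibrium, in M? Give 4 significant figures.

[J]_eq = 0.4454 M

Q₀ = 1.772 vs Keq = 1603 ⇒ Q<K, forward
Step 1:
                  G         X         J
  I          0.1465    0.4716    0.1586
  C         -0.1167    -0.175     0.175
  E         0.02981    0.2966    0.3336
  solve Keq expr → x = 0.05835; check Q = 1603
Then add 0.07945 M of J.
Step 2:
                  G         X         J
  I         0.02981    0.2966    0.4131
  C        0.007467    0.0112   -0.0112
  E         0.03727    0.3078    0.4019
  solve Keq expr → x = -0.003733; check Q = 1603
Then add 0.04635 M of G.
Step 3:
                  G         X         J
  I         0.08362    0.3078    0.4019
  C        -0.02898  -0.04347   0.04347
  E         0.05464    0.2643    0.4454
  solve Keq expr → x = 0.01449; check Q = 1603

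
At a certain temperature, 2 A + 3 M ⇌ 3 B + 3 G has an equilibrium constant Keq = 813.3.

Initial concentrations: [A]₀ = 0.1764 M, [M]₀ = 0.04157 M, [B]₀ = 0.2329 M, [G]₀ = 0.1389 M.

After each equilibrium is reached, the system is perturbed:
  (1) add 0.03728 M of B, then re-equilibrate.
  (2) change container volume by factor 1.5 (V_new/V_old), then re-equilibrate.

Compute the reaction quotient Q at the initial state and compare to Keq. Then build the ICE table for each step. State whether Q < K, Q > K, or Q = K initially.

Q₀ = 15.15; Q < K (proceeds forward)

Q₀ = 15.15 vs Keq = 813.3 ⇒ Q<K, forward
Step 1:
                  A         M         B         G
  I          0.1764   0.04157    0.2329    0.1389
  C        -0.01733  -0.02599   0.02599   0.02599
  E          0.1591   0.01558    0.2589    0.1649
  solve Keq expr → x = 0.008664; check Q = 813.3
Then add 0.03728 M of B.
Step 2:
                  A         M         B         G
  I          0.1591   0.01558    0.2962    0.1649
  C         0.00123  0.001844 -0.001844 -0.001844
  E          0.1603   0.01742    0.2943     0.163
  solve Keq expr → x = -6.1481e-04; check Q = 813.3
Then change container volume by factor 1.5 (V_new/V_old).
Step 3:
                  A         M         B         G
  I          0.1069   0.01161    0.1962    0.1087
  C       -8.2338e-04 -0.001235  0.001235  0.001235
  E           0.106   0.01038    0.1975    0.1099
  solve Keq expr → x = 4.1169e-04; check Q = 813.3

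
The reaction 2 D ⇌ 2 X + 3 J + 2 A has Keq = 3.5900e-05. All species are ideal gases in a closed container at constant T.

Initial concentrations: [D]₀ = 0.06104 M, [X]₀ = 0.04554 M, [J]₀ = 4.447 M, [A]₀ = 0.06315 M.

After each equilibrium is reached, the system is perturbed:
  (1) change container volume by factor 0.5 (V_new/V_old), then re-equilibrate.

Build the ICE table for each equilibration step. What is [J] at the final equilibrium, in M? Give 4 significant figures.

[J]_eq = 8.759 M

Q₀ = 0.1952 vs Keq = 3.5900e-05 ⇒ Q>K, reverse
Step 1:
                   D          X          J          A
  I          0.06104    0.04554      4.447    0.06315
  C           0.0423    -0.0423   -0.06346    -0.0423
  E           0.1033   0.003236      4.384    0.02085
  solve Keq expr → x = -0.02115; check Q = 3.5900e-05
Then change container volume by factor 0.5 (V_new/V_old).
Step 2:
                   D          X          J          A
  I           0.2067   0.006473      8.767    0.04169
  C         0.005134  -0.005134  -0.007701  -0.005134
  E           0.2118   0.001339      8.759    0.03656
  solve Keq expr → x = -0.002567; check Q = 3.5900e-05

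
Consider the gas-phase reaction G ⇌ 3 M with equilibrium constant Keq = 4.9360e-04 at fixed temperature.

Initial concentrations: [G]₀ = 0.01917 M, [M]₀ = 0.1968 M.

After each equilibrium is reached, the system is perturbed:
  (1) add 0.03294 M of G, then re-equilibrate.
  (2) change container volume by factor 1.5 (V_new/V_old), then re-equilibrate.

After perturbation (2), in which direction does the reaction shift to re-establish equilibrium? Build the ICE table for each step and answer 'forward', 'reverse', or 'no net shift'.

Q₀ = 0.3976 vs Keq = 4.9360e-04 ⇒ Q>K, reverse
Step 1:
                   G          M
  Initial    0.01917     0.1968
  Change     0.05455    -0.1637
  Equil      0.07372    0.03314
  solve Keq expr → x = -0.05455; check Q = 4.9360e-04
Then add 0.03294 M of G.
Step 2:
                   G          M
  Initial     0.1067    0.03314
  Change   -0.001393   0.004178
  Equil       0.1053    0.03732
  solve Keq expr → x = 0.001393; check Q = 4.9360e-04
Then change container volume by factor 1.5 (V_new/V_old).
Step 3:
                   G          M
  Initial    0.07018    0.02488
  Change   -0.002446   0.007338
  Equil      0.06773    0.03222
  solve Keq expr → x = 0.002446; check Q = 4.9360e-04

Direction: forward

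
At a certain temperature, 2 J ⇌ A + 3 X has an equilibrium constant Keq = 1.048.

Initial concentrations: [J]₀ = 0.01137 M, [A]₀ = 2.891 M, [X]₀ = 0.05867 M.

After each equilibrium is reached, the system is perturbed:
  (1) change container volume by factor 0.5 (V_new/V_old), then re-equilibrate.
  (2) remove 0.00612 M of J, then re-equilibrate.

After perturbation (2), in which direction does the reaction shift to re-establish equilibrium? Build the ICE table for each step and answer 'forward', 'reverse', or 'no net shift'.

Direction: reverse

Q₀ = 4.516 vs Keq = 1.048 ⇒ Q>K, reverse
Step 1:
                    J           A           X
  init        0.01137       2.891     0.05867
  Δ           0.00655   -0.003275   -0.009825
  eq          0.01792       2.888     0.04885
  solve Keq expr → x = -0.003275; check Q = 1.048
Then change container volume by factor 0.5 (V_new/V_old).
Step 2:
                    J           A           X
  init        0.03584       5.775     0.09769
  Δ           0.01399   -0.006997    -0.02099
  eq          0.04983       5.768      0.0767
  solve Keq expr → x = -0.006997; check Q = 1.048
Then remove 0.00612 M of J.
Step 3:
                    J           A           X
  init        0.04371       5.768      0.0767
  Δ          0.002502   -0.001251   -0.003753
  eq          0.04622       5.767     0.07295
  solve Keq expr → x = -0.001251; check Q = 1.048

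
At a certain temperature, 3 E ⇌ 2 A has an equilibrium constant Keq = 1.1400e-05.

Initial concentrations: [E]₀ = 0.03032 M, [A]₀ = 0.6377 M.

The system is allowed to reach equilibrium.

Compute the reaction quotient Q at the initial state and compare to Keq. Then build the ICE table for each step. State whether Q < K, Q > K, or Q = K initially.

Q₀ = 1.4590e+04; Q > K (proceeds reverse)

Q₀ = 1.4590e+04 vs Keq = 1.1400e-05 ⇒ Q>K, reverse
Step 1:
                  E         A
  init      0.03032    0.6377
  Δ          0.9516   -0.6344
  eq         0.9819  0.003285
  solve Keq expr → x = -0.3172; check Q = 1.1400e-05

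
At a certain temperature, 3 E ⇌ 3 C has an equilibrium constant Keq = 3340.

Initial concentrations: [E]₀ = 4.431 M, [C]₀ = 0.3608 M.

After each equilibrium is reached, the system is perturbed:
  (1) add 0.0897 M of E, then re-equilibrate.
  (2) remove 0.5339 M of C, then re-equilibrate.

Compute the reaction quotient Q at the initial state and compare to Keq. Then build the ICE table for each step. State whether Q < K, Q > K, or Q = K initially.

Q₀ = 5.3988e-04; Q < K (proceeds forward)

Q₀ = 5.3988e-04 vs Keq = 3340 ⇒ Q<K, forward
Step 1:
                   E          C
  init         4.431     0.3608
  Δ           -4.131      4.131
  eq          0.3005      4.491
  solve Keq expr → x = 1.377; check Q = 3340
Then add 0.0897 M of E.
Step 2:
                   E          C
  init        0.3902      4.491
  Δ         -0.08408    0.08408
  eq          0.3061      4.575
  solve Keq expr → x = 0.02803; check Q = 3340
Then remove 0.5339 M of C.
Step 3:
                   E          C
  init        0.3061      4.042
  Δ         -0.03348    0.03348
  eq          0.2726      4.075
  solve Keq expr → x = 0.01116; check Q = 3340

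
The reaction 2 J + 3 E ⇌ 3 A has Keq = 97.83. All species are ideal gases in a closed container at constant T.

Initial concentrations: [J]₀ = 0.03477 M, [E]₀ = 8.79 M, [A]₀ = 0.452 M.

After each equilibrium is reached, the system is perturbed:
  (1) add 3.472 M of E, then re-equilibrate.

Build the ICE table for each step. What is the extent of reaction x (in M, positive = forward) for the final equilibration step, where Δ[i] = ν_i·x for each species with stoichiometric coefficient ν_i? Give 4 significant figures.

Q₀ = 0.1125 vs Keq = 97.83 ⇒ Q<K, forward
Step 1:
                    J           E           A
  init        0.03477        8.79       0.452
  Δ          -0.03338    -0.05007     0.05007
  eq         0.001392        8.74      0.5021
  solve Keq expr → x = 0.01669; check Q = 97.83
Then add 3.472 M of E.
Step 2:
                    J           E           A
  init       0.001392       12.21      0.5021
  Δ       -5.4705e-04 -8.2058e-04  8.2058e-04
  eq       8.4496e-04       12.21      0.5029
  solve Keq expr → x = 2.7353e-04; check Q = 97.83

x = 2.7353e-04 M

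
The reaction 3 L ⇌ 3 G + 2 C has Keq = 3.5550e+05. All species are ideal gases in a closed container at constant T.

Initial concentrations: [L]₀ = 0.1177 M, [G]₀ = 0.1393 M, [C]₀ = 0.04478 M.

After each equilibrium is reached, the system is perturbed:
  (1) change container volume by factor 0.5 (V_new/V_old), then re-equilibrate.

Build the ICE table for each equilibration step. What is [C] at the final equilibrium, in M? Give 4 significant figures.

[C]_eq = 0.2446 M

Q₀ = 0.003324 vs Keq = 3.5550e+05 ⇒ Q<K, forward
Step 1:
                  L         G         C
  init       0.1177    0.1393   0.04478
  Δ         -0.1168    0.1168   0.07787
  eq      8.9247e-04    0.2561    0.1227
  solve Keq expr → x = 0.03894; check Q = 3.5550e+05
Then change container volume by factor 0.5 (V_new/V_old).
Step 2:
                  L         G         C
  init     0.001785    0.5122    0.2453
  Δ        0.001037 -0.001037 -6.9161e-04
  eq       0.002822    0.5112    0.2446
  solve Keq expr → x = -3.4580e-04; check Q = 3.5550e+05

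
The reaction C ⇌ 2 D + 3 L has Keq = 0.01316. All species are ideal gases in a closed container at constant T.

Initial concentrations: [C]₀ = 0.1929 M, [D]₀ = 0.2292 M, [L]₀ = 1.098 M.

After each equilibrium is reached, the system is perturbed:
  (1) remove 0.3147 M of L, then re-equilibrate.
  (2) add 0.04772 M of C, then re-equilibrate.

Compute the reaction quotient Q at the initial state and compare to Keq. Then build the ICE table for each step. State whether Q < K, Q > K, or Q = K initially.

Q₀ = 0.3605 vs Keq = 0.01316 ⇒ Q>K, reverse
Step 1:
                  C         D         L
  I          0.1929    0.2292     1.098
  C         0.07755   -0.1551   -0.2326
  E          0.2704   0.07411    0.8654
  solve Keq expr → x = -0.07755; check Q = 0.01316
Then remove 0.3147 M of L.
Step 2:
                  C         D         L
  I          0.2704   0.07411    0.5507
  C        -0.02199   0.04398   0.06597
  E          0.2485    0.1181    0.6166
  solve Keq expr → x = 0.02199; check Q = 0.01316
Then add 0.04772 M of C.
Step 3:
                  C         D         L
  I          0.2962    0.1181    0.6166
  C       -0.003459  0.006919   0.01038
  E          0.2927     0.125     0.627
  solve Keq expr → x = 0.003459; check Q = 0.01316

Q₀ = 0.3605; Q > K (proceeds reverse)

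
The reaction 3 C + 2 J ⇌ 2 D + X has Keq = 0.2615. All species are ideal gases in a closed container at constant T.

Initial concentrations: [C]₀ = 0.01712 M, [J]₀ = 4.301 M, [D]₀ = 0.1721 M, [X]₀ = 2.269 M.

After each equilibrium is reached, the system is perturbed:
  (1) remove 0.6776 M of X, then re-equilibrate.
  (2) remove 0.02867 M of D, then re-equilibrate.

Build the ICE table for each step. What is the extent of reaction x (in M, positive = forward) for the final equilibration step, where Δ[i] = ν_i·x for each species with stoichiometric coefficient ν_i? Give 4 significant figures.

x = 0.005775 M

Q₀ = 724 vs Keq = 0.2615 ⇒ Q>K, reverse
Step 1:
                    C           J           D           X
  init        0.01712       4.301      0.1721       2.269
  Δ            0.1304     0.08691    -0.08691    -0.04345
  eq           0.1475       4.388     0.08519       2.226
  solve Keq expr → x = -0.04345; check Q = 0.2615
Then remove 0.6776 M of X.
Step 2:
                    C           J           D           X
  init         0.1475       4.388     0.08519       1.548
  Δ         -0.009907   -0.006604    0.006604    0.003302
  eq           0.1376       4.381      0.0918       1.551
  solve Keq expr → x = 0.003302; check Q = 0.2615
Then remove 0.02867 M of D.
Step 3:
                    C           J           D           X
  init         0.1376       4.381     0.06313       1.551
  Δ          -0.01733    -0.01155     0.01155    0.005775
  eq           0.1203        4.37     0.07468       1.557
  solve Keq expr → x = 0.005775; check Q = 0.2615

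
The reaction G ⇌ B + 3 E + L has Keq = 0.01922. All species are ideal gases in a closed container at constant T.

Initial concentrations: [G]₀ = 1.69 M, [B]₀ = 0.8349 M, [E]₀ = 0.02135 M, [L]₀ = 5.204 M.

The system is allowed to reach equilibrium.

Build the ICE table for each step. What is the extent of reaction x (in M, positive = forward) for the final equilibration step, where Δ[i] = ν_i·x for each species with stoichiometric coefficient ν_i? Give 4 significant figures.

Q₀ = 2.5020e-05 vs Keq = 0.01922 ⇒ Q<K, forward
Step 1:
                  G         B         E         L
  init         1.69    0.8349   0.02135     5.204
  Δ        -0.05574   0.05574    0.1672   0.05574
  eq          1.634    0.8906    0.1886      5.26
  solve Keq expr → x = 0.05574; check Q = 0.01922

x = 0.05574 M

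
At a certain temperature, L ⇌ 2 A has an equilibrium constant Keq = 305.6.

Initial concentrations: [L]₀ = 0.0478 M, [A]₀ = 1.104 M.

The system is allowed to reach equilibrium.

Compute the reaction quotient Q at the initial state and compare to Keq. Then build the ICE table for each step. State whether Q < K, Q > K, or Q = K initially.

Q₀ = 25.5; Q < K (proceeds forward)

Q₀ = 25.5 vs Keq = 305.6 ⇒ Q<K, forward
Step 1:
                    L           A
  I            0.0478       1.104
  C          -0.04316     0.08633
  E          0.004636        1.19
  solve Keq expr → x = 0.04316; check Q = 305.6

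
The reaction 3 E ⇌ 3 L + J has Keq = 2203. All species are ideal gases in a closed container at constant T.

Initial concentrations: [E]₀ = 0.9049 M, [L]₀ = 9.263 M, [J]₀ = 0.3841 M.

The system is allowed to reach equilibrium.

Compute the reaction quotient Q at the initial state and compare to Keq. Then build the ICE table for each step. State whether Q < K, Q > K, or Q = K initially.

Q₀ = 412 vs Keq = 2203 ⇒ Q<K, forward
Step 1:
                    E           L           J
  Initial      0.9049       9.263      0.3841
  Change      -0.3233      0.3233      0.1078
  Equil        0.5816       9.586      0.4919
  solve Keq expr → x = 0.1078; check Q = 2203

Q₀ = 412; Q < K (proceeds forward)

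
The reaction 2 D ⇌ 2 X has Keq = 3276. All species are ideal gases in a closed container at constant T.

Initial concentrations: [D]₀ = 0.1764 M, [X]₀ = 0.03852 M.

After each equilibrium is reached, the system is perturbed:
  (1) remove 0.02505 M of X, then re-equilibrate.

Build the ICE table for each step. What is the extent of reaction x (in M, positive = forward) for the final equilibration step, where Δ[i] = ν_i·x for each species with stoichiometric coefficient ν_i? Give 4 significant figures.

Q₀ = 0.04768 vs Keq = 3276 ⇒ Q<K, forward
Step 1:
                    D           X
  init         0.1764     0.03852
  Δ           -0.1727      0.1727
  eq          0.00369      0.2112
  solve Keq expr → x = 0.08635; check Q = 3276
Then remove 0.02505 M of X.
Step 2:
                    D           X
  init        0.00369      0.1862
  Δ       -4.3014e-04  4.3014e-04
  eq          0.00326      0.1866
  solve Keq expr → x = 2.1507e-04; check Q = 3276

x = 2.1507e-04 M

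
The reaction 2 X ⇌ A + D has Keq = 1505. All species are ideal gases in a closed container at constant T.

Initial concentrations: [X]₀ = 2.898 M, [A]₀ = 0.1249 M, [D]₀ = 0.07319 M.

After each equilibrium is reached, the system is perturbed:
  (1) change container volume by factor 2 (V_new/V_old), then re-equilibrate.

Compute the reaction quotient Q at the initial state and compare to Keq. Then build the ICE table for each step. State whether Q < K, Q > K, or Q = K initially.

Q₀ = 0.001088 vs Keq = 1505 ⇒ Q<K, forward
Step 1:
                  X         A         D
  init        2.898    0.1249   0.07319
  Δ          -2.859     1.429     1.429
  eq        0.03939     1.554     1.502
  solve Keq expr → x = 1.429; check Q = 1505
Then change container volume by factor 2 (V_new/V_old).
Step 2:
                  X         A         D
  init       0.0197    0.7771    0.7512
  Δ               0         0         0
  eq         0.0197    0.7771    0.7512
  solve Keq expr → x = 0; check Q = 1505

Q₀ = 0.001088; Q < K (proceeds forward)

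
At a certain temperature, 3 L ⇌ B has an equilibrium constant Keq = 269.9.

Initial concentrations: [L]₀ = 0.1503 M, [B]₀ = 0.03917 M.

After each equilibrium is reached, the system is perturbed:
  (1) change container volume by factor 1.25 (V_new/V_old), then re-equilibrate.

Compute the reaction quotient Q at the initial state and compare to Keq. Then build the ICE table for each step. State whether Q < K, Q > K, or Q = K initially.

Q₀ = 11.54 vs Keq = 269.9 ⇒ Q<K, forward
Step 1:
                    L           B
  I            0.1503     0.03917
  C          -0.08708     0.02903
  E           0.06322      0.0682
  solve Keq expr → x = 0.02903; check Q = 269.9
Then change container volume by factor 1.25 (V_new/V_old).
Step 2:
                    L           B
  I           0.05058     0.05456
  C          0.007234   -0.002411
  E           0.05781     0.05215
  solve Keq expr → x = -0.002411; check Q = 269.9

Q₀ = 11.54; Q < K (proceeds forward)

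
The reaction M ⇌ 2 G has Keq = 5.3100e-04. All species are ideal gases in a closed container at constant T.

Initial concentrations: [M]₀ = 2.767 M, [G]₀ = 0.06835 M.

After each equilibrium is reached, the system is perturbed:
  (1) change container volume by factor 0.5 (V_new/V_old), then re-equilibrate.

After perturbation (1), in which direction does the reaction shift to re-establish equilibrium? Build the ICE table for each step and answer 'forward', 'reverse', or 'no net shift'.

Q₀ = 0.001688 vs Keq = 5.3100e-04 ⇒ Q>K, reverse
Step 1:
                  M         G
  I           2.767   0.06835
  C         0.01496  -0.02992
  E           2.782   0.03843
  solve Keq expr → x = -0.01496; check Q = 5.3100e-04
Then change container volume by factor 0.5 (V_new/V_old).
Step 2:
                  M         G
  I           5.564   0.07687
  C         0.01123  -0.02246
  E           5.575   0.05441
  solve Keq expr → x = -0.01123; check Q = 5.3100e-04

Direction: reverse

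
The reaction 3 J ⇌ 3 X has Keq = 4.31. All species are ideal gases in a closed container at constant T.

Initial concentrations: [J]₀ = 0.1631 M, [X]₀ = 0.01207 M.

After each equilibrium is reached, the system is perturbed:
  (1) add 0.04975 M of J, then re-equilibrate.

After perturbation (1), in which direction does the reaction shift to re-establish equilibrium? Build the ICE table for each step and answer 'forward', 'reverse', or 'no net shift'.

Q₀ = 4.0528e-04 vs Keq = 4.31 ⇒ Q<K, forward
Step 1:
                   J          X
  I           0.1631    0.01207
  C         -0.09643    0.09643
  E          0.06667     0.1085
  solve Keq expr → x = 0.03214; check Q = 4.31
Then add 0.04975 M of J.
Step 2:
                   J          X
  I           0.1164     0.1085
  C         -0.03081    0.03081
  E          0.08561     0.1393
  solve Keq expr → x = 0.01027; check Q = 4.31

Direction: forward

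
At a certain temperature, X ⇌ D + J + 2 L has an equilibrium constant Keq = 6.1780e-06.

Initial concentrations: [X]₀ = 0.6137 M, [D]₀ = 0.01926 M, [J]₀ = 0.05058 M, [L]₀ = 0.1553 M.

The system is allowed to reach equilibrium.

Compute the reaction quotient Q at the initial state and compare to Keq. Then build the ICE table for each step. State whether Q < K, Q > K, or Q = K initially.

Q₀ = 3.8284e-05; Q > K (proceeds reverse)

Q₀ = 3.8284e-05 vs Keq = 6.1780e-06 ⇒ Q>K, reverse
Step 1:
                   X          D          J          L
  init        0.6137    0.01926    0.05058     0.1553
  Δ          0.01307   -0.01307   -0.01307   -0.02614
  eq          0.6268   0.006189    0.03751     0.1292
  solve Keq expr → x = -0.01307; check Q = 6.1780e-06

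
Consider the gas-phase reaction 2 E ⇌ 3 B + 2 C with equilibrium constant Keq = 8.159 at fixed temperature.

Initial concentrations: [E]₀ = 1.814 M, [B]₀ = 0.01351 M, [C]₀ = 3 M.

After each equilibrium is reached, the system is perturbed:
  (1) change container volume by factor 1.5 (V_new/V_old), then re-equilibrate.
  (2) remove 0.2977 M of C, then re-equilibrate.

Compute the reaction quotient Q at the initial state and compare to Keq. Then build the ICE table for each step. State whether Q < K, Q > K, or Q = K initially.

Q₀ = 6.7443e-06; Q < K (proceeds forward)

Q₀ = 6.7443e-06 vs Keq = 8.159 ⇒ Q<K, forward
Step 1:
                  E         B         C
  init        1.814   0.01351         3
  Δ         -0.6279    0.9419    0.6279
  eq          1.186    0.9554     3.628
  solve Keq expr → x = 0.314; check Q = 8.159
Then change container volume by factor 1.5 (V_new/V_old).
Step 2:
                  E         B         C
  init       0.7907    0.6369     2.419
  Δ         -0.1247    0.1871    0.1247
  eq          0.666     0.824     2.543
  solve Keq expr → x = 0.06236; check Q = 8.159
Then remove 0.2977 M of C.
Step 3:
                  E         B         C
  init        0.666     0.824     2.246
  Δ        -0.02682   0.04023   0.02682
  eq         0.6392    0.8642     2.272
  solve Keq expr → x = 0.01341; check Q = 8.159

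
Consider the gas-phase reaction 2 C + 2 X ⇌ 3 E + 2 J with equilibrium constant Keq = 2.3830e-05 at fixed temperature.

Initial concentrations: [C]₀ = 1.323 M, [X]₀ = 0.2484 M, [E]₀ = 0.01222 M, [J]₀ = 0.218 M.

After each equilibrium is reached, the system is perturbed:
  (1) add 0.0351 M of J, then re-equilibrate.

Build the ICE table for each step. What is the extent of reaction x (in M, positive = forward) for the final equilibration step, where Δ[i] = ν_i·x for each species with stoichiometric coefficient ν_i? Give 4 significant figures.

Q₀ = 8.0298e-07 vs Keq = 2.3830e-05 ⇒ Q<K, forward
Step 1:
                  C         X         E         J
  Initial     1.323    0.2484   0.01222     0.218
  Change   -0.01485  -0.01485   0.02227   0.01485
  Equil       1.308    0.2336   0.03449    0.2328
  solve Keq expr → x = 0.007423; check Q = 2.3830e-05
Then add 0.0351 M of J.
Step 2:
                  C         X         E         J
  Initial     1.308    0.2336   0.03449    0.2679
  Change   0.001829  0.001829 -0.002744 -0.001829
  Equil        1.31    0.2354   0.03175    0.2661
  solve Keq expr → x = -9.1469e-04; check Q = 2.3830e-05

x = -9.1469e-04 M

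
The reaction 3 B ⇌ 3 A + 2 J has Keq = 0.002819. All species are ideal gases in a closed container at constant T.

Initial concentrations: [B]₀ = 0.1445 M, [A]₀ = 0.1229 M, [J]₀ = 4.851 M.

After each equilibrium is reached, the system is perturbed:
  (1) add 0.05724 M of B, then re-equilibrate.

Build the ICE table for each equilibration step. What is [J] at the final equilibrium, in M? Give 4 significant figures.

[J]_eq = 4.779 M

Q₀ = 14.48 vs Keq = 0.002819 ⇒ Q>K, reverse
Step 1:
                   B          A          J
  I           0.1445     0.1229      4.851
  C           0.1102    -0.1102   -0.07348
  E           0.2547    0.01268      4.778
  solve Keq expr → x = -0.03674; check Q = 0.002819
Then add 0.05724 M of B.
Step 2:
                   B          A          J
  I            0.312    0.01268      4.778
  C        -0.002712   0.002712   0.001808
  E           0.3092     0.0154      4.779
  solve Keq expr → x = 9.0388e-04; check Q = 0.002819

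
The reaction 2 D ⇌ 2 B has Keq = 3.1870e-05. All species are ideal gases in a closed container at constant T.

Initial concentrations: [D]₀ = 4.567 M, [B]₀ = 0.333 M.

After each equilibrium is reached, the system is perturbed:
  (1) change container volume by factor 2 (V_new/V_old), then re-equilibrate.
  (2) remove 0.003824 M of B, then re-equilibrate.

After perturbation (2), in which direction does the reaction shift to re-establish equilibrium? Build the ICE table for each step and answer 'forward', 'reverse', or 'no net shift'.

Q₀ = 0.005317 vs Keq = 3.1870e-05 ⇒ Q>K, reverse
Step 1:
                   D          B
  I            4.567      0.333
  C           0.3055    -0.3055
  E            4.872    0.02751
  solve Keq expr → x = -0.1527; check Q = 3.1870e-05
Then change container volume by factor 2 (V_new/V_old).
Step 2:
                   D          B
  I            2.436    0.01375
  C                0          0
  E            2.436    0.01375
  solve Keq expr → x = 0; check Q = 3.1870e-05
Then remove 0.003824 M of B.
Step 3:
                   D          B
  I            2.436   0.009929
  C        -0.003803   0.003803
  E            2.432    0.01373
  solve Keq expr → x = 0.001901; check Q = 3.1870e-05

Direction: forward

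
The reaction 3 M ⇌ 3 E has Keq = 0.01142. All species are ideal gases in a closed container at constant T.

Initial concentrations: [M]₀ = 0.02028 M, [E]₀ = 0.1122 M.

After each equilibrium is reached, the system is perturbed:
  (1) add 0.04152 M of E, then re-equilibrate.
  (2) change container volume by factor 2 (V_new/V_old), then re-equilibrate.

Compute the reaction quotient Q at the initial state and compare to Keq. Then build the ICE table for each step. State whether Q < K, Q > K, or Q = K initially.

Q₀ = 169.3 vs Keq = 0.01142 ⇒ Q>K, reverse
Step 1:
                  M         E
  init      0.02028    0.1122
  Δ         0.08785  -0.08785
  eq         0.1081   0.02435
  solve Keq expr → x = -0.02928; check Q = 0.01142
Then add 0.04152 M of E.
Step 2:
                  M         E
  init       0.1081   0.06587
  Δ         0.03389  -0.03389
  eq          0.142   0.03198
  solve Keq expr → x = -0.0113; check Q = 0.01142
Then change container volume by factor 2 (V_new/V_old).
Step 3:
                  M         E
  init      0.07101   0.01599
  Δ               0         0
  eq        0.07101   0.01599
  solve Keq expr → x = 0; check Q = 0.01142

Q₀ = 169.3; Q > K (proceeds reverse)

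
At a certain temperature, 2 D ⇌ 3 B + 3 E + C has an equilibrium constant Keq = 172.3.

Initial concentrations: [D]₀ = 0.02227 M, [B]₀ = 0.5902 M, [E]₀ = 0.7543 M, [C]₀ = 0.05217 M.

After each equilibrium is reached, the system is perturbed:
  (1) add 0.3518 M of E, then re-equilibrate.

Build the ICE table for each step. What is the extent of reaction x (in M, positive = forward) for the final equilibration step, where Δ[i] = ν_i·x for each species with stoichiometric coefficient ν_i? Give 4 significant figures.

x = -0.002097 M

Q₀ = 9.281 vs Keq = 172.3 ⇒ Q<K, forward
Step 1:
                    D           B           E           C
  I           0.02227      0.5902      0.7543     0.05217
  C          -0.01609     0.02413     0.02413    0.008044
  E          0.006182      0.6143      0.7784     0.06021
  solve Keq expr → x = 0.008044; check Q = 172.3
Then add 0.3518 M of E.
Step 2:
                    D           B           E           C
  I          0.006182      0.6143        1.13     0.06021
  C          0.004194   -0.006291   -0.006291   -0.002097
  E           0.01038       0.608       1.124     0.05812
  solve Keq expr → x = -0.002097; check Q = 172.3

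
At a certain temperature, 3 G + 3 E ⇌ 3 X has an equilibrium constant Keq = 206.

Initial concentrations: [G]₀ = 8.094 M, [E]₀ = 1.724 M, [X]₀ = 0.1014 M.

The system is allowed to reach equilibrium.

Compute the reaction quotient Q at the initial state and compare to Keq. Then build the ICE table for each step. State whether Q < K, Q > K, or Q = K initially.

Q₀ = 3.8372e-07 vs Keq = 206 ⇒ Q<K, forward
Step 1:
                  G         E         X
  Initial     8.094     1.724    0.1014
  Change     -1.677    -1.677     1.677
  Equil       6.417   0.04693     1.778
  solve Keq expr → x = 0.559; check Q = 206

Q₀ = 3.8372e-07; Q < K (proceeds forward)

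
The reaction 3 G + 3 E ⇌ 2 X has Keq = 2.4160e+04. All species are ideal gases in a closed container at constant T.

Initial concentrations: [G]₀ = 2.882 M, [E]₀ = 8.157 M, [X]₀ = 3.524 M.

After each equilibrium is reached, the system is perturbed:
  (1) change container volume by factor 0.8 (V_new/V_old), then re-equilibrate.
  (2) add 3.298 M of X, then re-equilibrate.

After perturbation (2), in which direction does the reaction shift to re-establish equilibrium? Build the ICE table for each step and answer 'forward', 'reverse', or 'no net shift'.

Direction: reverse

Q₀ = 9.5587e-04 vs Keq = 2.4160e+04 ⇒ Q<K, forward
Step 1:
                   G          E          X
  init         2.882      8.157      3.524
  Δ           -2.862     -2.862      1.908
  eq         0.02019      5.295      5.432
  solve Keq expr → x = 0.9539; check Q = 2.4160e+04
Then change container volume by factor 0.8 (V_new/V_old).
Step 2:
                   G          E          X
  init       0.02523      6.619       6.79
  Δ        -0.006467  -0.006467   0.004312
  eq         0.01877      6.613      6.794
  solve Keq expr → x = 0.002156; check Q = 2.4160e+04
Then add 3.298 M of X.
Step 3:
                   G          E          X
  init       0.01877      6.613      10.09
  Δ         0.005638   0.005638  -0.003758
  eq          0.0244      6.618      10.09
  solve Keq expr → x = -0.001879; check Q = 2.4160e+04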